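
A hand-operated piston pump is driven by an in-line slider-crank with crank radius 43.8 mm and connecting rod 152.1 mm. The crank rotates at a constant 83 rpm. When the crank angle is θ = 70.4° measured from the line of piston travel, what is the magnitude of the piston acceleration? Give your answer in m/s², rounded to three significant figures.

0.352

ω = 2π·83/60 = 8.692 rad/s
x(θ) = r cosθ + √(L² − r² sin²θ); with ω constant, a = ω²·d²x/dθ².
d²x/dθ² = −r cosθ − r²(cos2θ)/√u − r⁴ sin²2θ/(4u^{3/2}),  u = L² − r² sin²θ = 0.0214318 m².
Substituting r = 0.0438 m, L = 0.1521 m, θ = 70.4°: d²x/dθ² = -0.0046547 m.
a = ω²·d²x/dθ² = (8.692)²·(-0.0046547) = -0.35165 m/s²;  |a| = 0.35165 m/s².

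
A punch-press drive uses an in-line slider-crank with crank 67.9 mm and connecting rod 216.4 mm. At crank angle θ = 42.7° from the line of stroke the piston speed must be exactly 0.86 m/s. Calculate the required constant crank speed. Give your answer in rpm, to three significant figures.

For an in-line slider-crank, |v_piston| = rω|sinθ|·[1 + r cosθ/√(L² − r² sin²θ)].
With r = 0.0679 m, L = 0.2164 m, θ = 42.7°: the bracketed kinematic factor |dx/dθ| = 0.056914 m.
ω = v/|dx/dθ| = 0.86/0.056914 = 15.11 rad/s.
N = 60ω/(2π) = 144.29 rpm.

144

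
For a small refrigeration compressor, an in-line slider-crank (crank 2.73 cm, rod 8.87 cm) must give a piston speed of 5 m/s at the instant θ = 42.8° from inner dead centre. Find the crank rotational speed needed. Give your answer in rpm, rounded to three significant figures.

For an in-line slider-crank, |v_piston| = rω|sinθ|·[1 + r cosθ/√(L² − r² sin²θ)].
With r = 0.0273 m, L = 0.0887 m, θ = 42.8°: the bracketed kinematic factor |dx/dθ| = 0.022832 m.
ω = v/|dx/dθ| = 5/0.022832 = 218.99 rad/s.
N = 60ω/(2π) = 2091.2 rpm.

2090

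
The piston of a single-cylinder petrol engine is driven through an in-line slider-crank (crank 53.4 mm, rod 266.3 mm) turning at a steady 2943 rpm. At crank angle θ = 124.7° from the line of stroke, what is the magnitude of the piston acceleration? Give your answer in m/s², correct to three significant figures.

ω = 2π·2943/60 = 308.2 rad/s
x(θ) = r cosθ + √(L² − r² sin²θ); with ω constant, a = ω²·d²x/dθ².
d²x/dθ² = −r cosθ − r²(cos2θ)/√u − r⁴ sin²2θ/(4u^{3/2}),  u = L² − r² sin²θ = 0.0689883 m².
Substituting r = 0.0534 m, L = 0.2663 m, θ = 124.7°: d²x/dθ² = +0.034121 m.
a = ω²·d²x/dθ² = (308.2)²·(+0.034121) = +3240.9 m/s²;  |a| = 3240.9 m/s².

3240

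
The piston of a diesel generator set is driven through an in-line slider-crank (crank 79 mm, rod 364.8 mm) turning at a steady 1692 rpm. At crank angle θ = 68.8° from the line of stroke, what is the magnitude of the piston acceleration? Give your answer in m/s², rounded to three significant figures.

ω = 2π·1692/60 = 177.2 rad/s
x(θ) = r cosθ + √(L² − r² sin²θ); with ω constant, a = ω²·d²x/dθ².
d²x/dθ² = −r cosθ − r²(cos2θ)/√u − r⁴ sin²2θ/(4u^{3/2}),  u = L² − r² sin²θ = 0.127654 m².
Substituting r = 0.079 m, L = 0.3648 m, θ = 68.8°: d²x/dθ² = -0.015766 m.
a = ω²·d²x/dθ² = (177.2)²·(-0.015766) = -494.98 m/s²;  |a| = 494.98 m/s².

495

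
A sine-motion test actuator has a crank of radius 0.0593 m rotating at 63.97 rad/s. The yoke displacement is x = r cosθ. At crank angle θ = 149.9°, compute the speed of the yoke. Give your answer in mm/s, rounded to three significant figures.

ω = 63.97 rad/s
x = r cosθ ⇒ ẋ = −rω sinθ.
|v| = rω|sinθ| = 0.0593·63.97·|sin 149.9°| = 1.9024 m/s = 1902.4 mm/s.

1900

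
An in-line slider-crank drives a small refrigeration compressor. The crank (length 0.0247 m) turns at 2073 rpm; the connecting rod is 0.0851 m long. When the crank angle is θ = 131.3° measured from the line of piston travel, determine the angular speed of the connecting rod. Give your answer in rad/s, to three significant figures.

42.6

ω = 217.1 rad/s (converted from 2073 rpm).
The rod makes angle φ with the slider axis where L sinφ = r sinθ; differentiating, L cosφ·φ̇ = r ω cosθ.
L cosφ = √(L² − r² sin²θ) = 0.083052 m.
|ω_rod| = r ω |cosθ| / √(L² − r² sin²θ) = 0.0247·217.1·0.66000/0.083052 = 42.611 rad/s.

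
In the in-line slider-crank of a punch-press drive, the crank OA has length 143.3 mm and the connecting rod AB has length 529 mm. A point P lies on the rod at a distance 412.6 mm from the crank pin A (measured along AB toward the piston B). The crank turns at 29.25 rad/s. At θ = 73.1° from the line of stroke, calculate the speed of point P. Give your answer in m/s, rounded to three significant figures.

4.27

ω = 29.25 rad/s.  Crank-pin speed |V_A| = rω = 4.1915 m/s, perpendicular to OA.
Rod angle: sinφ = −(r/L) sinθ ⇒ φ = -15.022°; ω_rod = −rω cosθ/√(L²−r²sin²θ) = -2.3849 rad/s.
V_P = V_A + ω_rod × AP, with AP = 0.4126 m along the rod.
Components: V_Px = −rω sinθ − a·ω_rod·sinφ = -4.2656 m/s;  V_Py = rω cosθ + a·ω_rod·cosφ = +0.26811 m/s.
|V_P| = √(V_Px² + V_Py²) = 4.274 m/s.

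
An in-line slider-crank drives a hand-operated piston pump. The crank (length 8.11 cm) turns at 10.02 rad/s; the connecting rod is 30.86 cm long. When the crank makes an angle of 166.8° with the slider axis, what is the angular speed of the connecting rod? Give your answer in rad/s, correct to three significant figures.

ω = 10.02 rad/s
The rod makes angle φ with the slider axis where L sinφ = r sinθ; differentiating, L cosφ·φ̇ = r ω cosθ.
L cosφ = √(L² − r² sin²θ) = 0.30804 m.
|ω_rod| = r ω |cosθ| / √(L² − r² sin²θ) = 0.0811·10.02·0.97358/0.30804 = 2.5683 rad/s.

2.57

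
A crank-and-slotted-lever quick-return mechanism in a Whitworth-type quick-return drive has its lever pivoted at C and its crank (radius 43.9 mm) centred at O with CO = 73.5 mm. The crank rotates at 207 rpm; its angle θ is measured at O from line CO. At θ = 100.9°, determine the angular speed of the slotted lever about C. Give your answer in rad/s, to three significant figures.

ω = 21.68 rad/s (from 207 rpm).
Crank pin A relative to C: A = (d + r cosθ, r sinθ); lever angle φ = atan2(r sinθ, d + r cosθ).
Differentiating tanφ: φ̇ = rω(d cosθ + r)/(d² + r² + 2dr cosθ).
d² + r² + 2dr cosθ = |CA|² = 0.00610917 m²;  d cosθ + r = +0.030001 m.
|ω_lever| = |0.0439·21.68·+0.030001| / 0.00610917 = 4.6733 rad/s.

4.67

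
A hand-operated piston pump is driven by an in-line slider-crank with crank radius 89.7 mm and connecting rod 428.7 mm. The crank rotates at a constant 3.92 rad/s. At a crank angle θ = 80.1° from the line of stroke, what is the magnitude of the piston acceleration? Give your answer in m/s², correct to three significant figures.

0.0399

ω = 3.92 rad/s
x(θ) = r cosθ + √(L² − r² sin²θ); with ω constant, a = ω²·d²x/dθ².
d²x/dθ² = −r cosθ − r²(cos2θ)/√u − r⁴ sin²2θ/(4u^{3/2}),  u = L² − r² sin²θ = 0.175975 m².
Substituting r = 0.0897 m, L = 0.4287 m, θ = 80.1°: d²x/dθ² = +0.0025993 m.
a = ω²·d²x/dθ² = (3.92)²·(+0.0025993) = +0.039942 m/s²;  |a| = 0.039942 m/s².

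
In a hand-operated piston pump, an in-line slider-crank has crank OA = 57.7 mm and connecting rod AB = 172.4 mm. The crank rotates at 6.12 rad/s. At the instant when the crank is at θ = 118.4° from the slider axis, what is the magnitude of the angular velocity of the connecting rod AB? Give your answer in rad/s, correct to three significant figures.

ω = 6.12 rad/s
The rod makes angle φ with the slider axis where L sinφ = r sinθ; differentiating, L cosφ·φ̇ = r ω cosθ.
L cosφ = √(L² − r² sin²θ) = 0.16476 m.
|ω_rod| = r ω |cosθ| / √(L² − r² sin²θ) = 0.0577·6.12·0.47562/0.16476 = 1.0194 rad/s.

1.02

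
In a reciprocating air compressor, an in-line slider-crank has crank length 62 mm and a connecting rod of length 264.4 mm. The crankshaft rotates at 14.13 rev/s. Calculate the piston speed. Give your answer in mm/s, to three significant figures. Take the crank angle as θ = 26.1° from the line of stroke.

2930

ω = 2π·14.1 = 88.78 rad/s
For an in-line slider-crank, x = r cosθ + √(L² − r² sin²θ), so v = −rω sinθ·[1 + r cosθ/√(L² − r² sin²θ)].
With r = 0.062 m, L = 0.2644 m, θ = 26.1°: √(L² − r² sin²θ) = 0.26299 m.
v = −0.062·88.78·0.43994·[1 + 0.062·0.89803/0.26299] = -2.9343 m/s.
|v| = 2.9343 m/s = 2934.3 mm/s.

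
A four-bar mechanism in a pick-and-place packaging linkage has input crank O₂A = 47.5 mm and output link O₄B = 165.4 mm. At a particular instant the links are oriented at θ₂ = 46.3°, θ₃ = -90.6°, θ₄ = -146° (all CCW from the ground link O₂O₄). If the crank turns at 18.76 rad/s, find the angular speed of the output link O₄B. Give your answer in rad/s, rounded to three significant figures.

4.47

ω₂ = 18.76 rad/s
Differentiating the loop-closure r₂e^{iθ₂}+r₃e^{iθ₃}=r₁+r₄e^{iθ₄} gives r₂ω₂e^{iθ₂}+r₃ω₃e^{iθ₃}=r₄ω₄e^{iθ₄}.
Eliminating the other unknown: ω₄ = r₂ω₂ sin(θ₂−θ₃) / [r₄ sin(θ₄−θ₃)].
Numerator sine = +0.68327; denominator sine = -0.82314.
Result = 0.0475·18.76·(+0.68327) / (0.1654·(-0.82314)) = -4.4721 rad/s; magnitude 4.4721 rad/s.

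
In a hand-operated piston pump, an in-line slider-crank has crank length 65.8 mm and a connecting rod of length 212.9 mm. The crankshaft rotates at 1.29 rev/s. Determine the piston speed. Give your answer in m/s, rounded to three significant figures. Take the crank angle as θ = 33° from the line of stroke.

ω = 2π·1.29 = 8.105 rad/s
For an in-line slider-crank, x = r cosθ + √(L² − r² sin²θ), so v = −rω sinθ·[1 + r cosθ/√(L² − r² sin²θ)].
With r = 0.0658 m, L = 0.2129 m, θ = 33°: √(L² − r² sin²θ) = 0.20986 m.
v = −0.0658·8.105·0.54464·[1 + 0.0658·0.83867/0.20986] = -0.36685 m/s.
|v| = 0.36685 m/s.

0.367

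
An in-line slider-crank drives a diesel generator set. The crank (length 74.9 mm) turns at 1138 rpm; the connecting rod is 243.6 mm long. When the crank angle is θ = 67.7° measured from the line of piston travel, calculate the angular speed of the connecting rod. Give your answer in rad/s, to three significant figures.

14.5

ω = 119.2 rad/s (converted from 1138 rpm).
The rod makes angle φ with the slider axis where L sinφ = r sinθ; differentiating, L cosφ·φ̇ = r ω cosθ.
L cosφ = √(L² − r² sin²θ) = 0.23354 m.
|ω_rod| = r ω |cosθ| / √(L² − r² sin²θ) = 0.0749·119.2·0.37946/0.23354 = 14.503 rad/s.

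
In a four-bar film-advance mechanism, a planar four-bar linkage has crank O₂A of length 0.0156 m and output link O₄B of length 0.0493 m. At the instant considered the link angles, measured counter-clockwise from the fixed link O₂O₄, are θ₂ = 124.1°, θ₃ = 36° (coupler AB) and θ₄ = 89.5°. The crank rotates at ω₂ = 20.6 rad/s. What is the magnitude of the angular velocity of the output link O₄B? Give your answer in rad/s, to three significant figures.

8.10

ω₂ = 20.6 rad/s
Differentiating the loop-closure r₂e^{iθ₂}+r₃e^{iθ₃}=r₁+r₄e^{iθ₄} gives r₂ω₂e^{iθ₂}+r₃ω₃e^{iθ₃}=r₄ω₄e^{iθ₄}.
Eliminating the other unknown: ω₄ = r₂ω₂ sin(θ₂−θ₃) / [r₄ sin(θ₄−θ₃)].
Numerator sine = +0.99945; denominator sine = +0.80386.
Result = 0.0156·20.6·(+0.99945) / (0.0493·(+0.80386)) = +8.1045 rad/s; magnitude 8.1045 rad/s.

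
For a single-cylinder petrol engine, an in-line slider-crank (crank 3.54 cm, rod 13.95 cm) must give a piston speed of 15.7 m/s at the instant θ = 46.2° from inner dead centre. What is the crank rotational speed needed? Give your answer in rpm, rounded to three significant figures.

For an in-line slider-crank, |v_piston| = rω|sinθ|·[1 + r cosθ/√(L² − r² sin²θ)].
With r = 0.0354 m, L = 0.1395 m, θ = 46.2°: the bracketed kinematic factor |dx/dθ| = 0.030115 m.
ω = v/|dx/dθ| = 15.7/0.030115 = 521.33 rad/s.
N = 60ω/(2π) = 4978.3 rpm.

4980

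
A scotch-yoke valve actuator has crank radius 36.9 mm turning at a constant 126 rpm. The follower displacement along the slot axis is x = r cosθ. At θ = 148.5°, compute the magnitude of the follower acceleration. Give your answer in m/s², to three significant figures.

5.48

ω = 13.19 rad/s (from 126 rpm).
x = r cosθ ⇒ ẍ = −rω² cosθ (ω constant).
|a| = rω²|cosθ| = 0.0369·(13.19)²·|cos 148.5°| = 5.4776 m/s².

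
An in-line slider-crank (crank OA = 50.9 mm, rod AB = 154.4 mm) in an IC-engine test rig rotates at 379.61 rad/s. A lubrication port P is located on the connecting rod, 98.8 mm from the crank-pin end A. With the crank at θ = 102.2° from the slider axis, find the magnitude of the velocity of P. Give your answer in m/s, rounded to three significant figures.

18.1

ω = 379.6 rad/s.  Crank-pin speed |V_A| = rω = 19.322 m/s, perpendicular to OA.
Rod angle: sinφ = −(r/L) sinθ ⇒ φ = -18.797°; ω_rod = −rω cosθ/√(L²−r²sin²θ) = +27.936 rad/s.
V_P = V_A + ω_rod × AP, with AP = 0.0988 m along the rod.
Components: V_Px = −rω sinθ − a·ω_rod·sinφ = -17.996 m/s;  V_Py = rω cosθ + a·ω_rod·cosφ = -1.4704 m/s.
|V_P| = √(V_Px² + V_Py²) = 18.056 m/s.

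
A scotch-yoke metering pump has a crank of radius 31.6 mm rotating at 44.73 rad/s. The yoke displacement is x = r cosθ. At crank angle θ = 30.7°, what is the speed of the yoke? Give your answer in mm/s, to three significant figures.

722

ω = 44.73 rad/s
x = r cosθ ⇒ ẋ = −rω sinθ.
|v| = rω|sinθ| = 0.0316·44.73·|sin 30.7°| = 0.72164 m/s = 721.64 mm/s.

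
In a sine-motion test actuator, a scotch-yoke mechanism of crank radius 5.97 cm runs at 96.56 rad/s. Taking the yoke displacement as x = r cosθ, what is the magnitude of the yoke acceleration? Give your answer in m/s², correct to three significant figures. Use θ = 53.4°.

332

ω = 96.56 rad/s
x = r cosθ ⇒ ẍ = −rω² cosθ (ω constant).
|a| = rω²|cosθ| = 0.0597·(96.56)²·|cos 53.4°| = 331.88 m/s².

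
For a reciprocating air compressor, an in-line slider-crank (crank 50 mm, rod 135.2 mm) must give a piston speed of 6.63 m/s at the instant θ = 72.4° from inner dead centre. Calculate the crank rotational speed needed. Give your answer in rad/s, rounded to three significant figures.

For an in-line slider-crank, |v_piston| = rω|sinθ|·[1 + r cosθ/√(L² − r² sin²θ)].
With r = 0.05 m, L = 0.1352 m, θ = 72.4°: the bracketed kinematic factor |dx/dθ| = 0.053355 m.
ω = v/|dx/dθ| = 6.63/0.053355 = 124.26 rad/s.

124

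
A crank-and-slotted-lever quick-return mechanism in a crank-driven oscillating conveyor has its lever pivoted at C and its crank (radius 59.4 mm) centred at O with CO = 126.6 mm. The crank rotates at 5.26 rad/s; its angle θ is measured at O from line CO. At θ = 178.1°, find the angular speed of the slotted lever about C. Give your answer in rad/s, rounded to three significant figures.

ω = 5.26 rad/s
Crank pin A relative to C: A = (d + r cosθ, r sinθ); lever angle φ = atan2(r sinθ, d + r cosθ).
Differentiating tanφ: φ̇ = rω(d cosθ + r)/(d² + r² + 2dr cosθ).
d² + r² + 2dr cosθ = |CA|² = 0.00452411 m²;  d cosθ + r = -0.06713 m.
|ω_lever| = |0.0594·5.26·-0.06713| / 0.00452411 = 4.6362 rad/s.

4.64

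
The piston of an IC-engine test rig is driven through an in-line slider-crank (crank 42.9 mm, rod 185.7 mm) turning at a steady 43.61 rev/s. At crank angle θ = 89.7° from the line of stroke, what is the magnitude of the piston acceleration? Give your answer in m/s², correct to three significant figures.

748

ω = 2π·43.6 = 274 rad/s
x(θ) = r cosθ + √(L² − r² sin²θ); with ω constant, a = ω²·d²x/dθ².
d²x/dθ² = −r cosθ − r²(cos2θ)/√u − r⁴ sin²2θ/(4u^{3/2}),  u = L² − r² sin²θ = 0.0326441 m².
Substituting r = 0.0429 m, L = 0.1857 m, θ = 89.7°: d²x/dθ² = +0.009961 m.
a = ω²·d²x/dθ² = (274)²·(+0.009961) = +747.88 m/s²;  |a| = 747.88 m/s².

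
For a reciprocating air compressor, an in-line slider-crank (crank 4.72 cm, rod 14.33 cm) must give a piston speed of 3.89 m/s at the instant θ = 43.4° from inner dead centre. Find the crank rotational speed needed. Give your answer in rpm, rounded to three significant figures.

920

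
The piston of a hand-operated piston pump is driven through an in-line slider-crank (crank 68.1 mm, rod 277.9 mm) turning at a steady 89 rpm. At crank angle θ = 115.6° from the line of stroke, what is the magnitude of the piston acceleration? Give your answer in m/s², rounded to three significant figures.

ω = 2π·89/60 = 9.32 rad/s
x(θ) = r cosθ + √(L² − r² sin²θ); with ω constant, a = ω²·d²x/dθ².
d²x/dθ² = −r cosθ − r²(cos2θ)/√u − r⁴ sin²2θ/(4u^{3/2}),  u = L² − r² sin²θ = 0.0734566 m².
Substituting r = 0.0681 m, L = 0.2779 m, θ = 115.6°: d²x/dθ² = +0.039983 m.
a = ω²·d²x/dθ² = (9.32)²·(+0.039983) = +3.4731 m/s²;  |a| = 3.4731 m/s².

3.47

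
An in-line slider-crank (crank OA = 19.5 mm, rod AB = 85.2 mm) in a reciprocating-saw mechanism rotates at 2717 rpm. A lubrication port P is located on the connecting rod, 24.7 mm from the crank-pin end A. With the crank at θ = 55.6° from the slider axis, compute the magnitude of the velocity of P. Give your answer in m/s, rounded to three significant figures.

5.25

ω = 284.5 rad/s.  Crank-pin speed |V_A| = rω = 5.5482 m/s, perpendicular to OA.
Rod angle: sinφ = −(r/L) sinθ ⇒ φ = -10.885°; ω_rod = −rω cosθ/√(L²−r²sin²θ) = -37.465 rad/s.
V_P = V_A + ω_rod × AP, with AP = 0.0247 m along the rod.
Components: V_Px = −rω sinθ − a·ω_rod·sinφ = -4.7527 m/s;  V_Py = rω cosθ + a·ω_rod·cosφ = +2.2258 m/s.
|V_P| = √(V_Px² + V_Py²) = 5.2481 m/s.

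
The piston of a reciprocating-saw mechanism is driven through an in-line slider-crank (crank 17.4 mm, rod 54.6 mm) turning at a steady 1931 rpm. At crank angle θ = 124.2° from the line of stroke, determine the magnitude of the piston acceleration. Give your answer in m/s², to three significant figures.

481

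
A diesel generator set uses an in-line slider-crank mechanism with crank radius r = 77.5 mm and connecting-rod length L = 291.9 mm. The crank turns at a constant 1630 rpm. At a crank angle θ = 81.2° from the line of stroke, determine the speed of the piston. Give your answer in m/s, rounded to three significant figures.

ω = 2π·1630/60 = 170.7 rad/s
For an in-line slider-crank, x = r cosθ + √(L² − r² sin²θ), so v = −rω sinθ·[1 + r cosθ/√(L² − r² sin²θ)].
With r = 0.0775 m, L = 0.2919 m, θ = 81.2°: √(L² − r² sin²θ) = 0.28167 m.
v = −0.0775·170.7·0.98823·[1 + 0.0775·0.15299/0.28167] = -13.623 m/s.
|v| = 13.623 m/s.

13.6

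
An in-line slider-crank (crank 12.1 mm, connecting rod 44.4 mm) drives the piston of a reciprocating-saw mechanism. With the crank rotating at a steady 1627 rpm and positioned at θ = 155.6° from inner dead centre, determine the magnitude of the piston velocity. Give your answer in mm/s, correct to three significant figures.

ω = 2π·1627/60 = 170.4 rad/s
For an in-line slider-crank, x = r cosθ + √(L² − r² sin²θ), so v = −rω sinθ·[1 + r cosθ/√(L² − r² sin²θ)].
With r = 0.0121 m, L = 0.0444 m, θ = 155.6°: √(L² − r² sin²θ) = 0.044118 m.
v = −0.0121·170.4·0.41310·[1 + 0.0121·-0.91068/0.044118] = -0.63893 m/s.
|v| = 0.63893 m/s = 638.93 mm/s.

639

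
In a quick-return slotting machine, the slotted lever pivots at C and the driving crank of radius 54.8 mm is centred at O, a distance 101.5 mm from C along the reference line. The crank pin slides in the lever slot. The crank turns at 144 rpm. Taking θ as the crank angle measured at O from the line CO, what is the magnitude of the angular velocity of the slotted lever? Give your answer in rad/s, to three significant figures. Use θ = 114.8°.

1.17

ω = 15.08 rad/s (from 144 rpm).
Crank pin A relative to C: A = (d + r cosθ, r sinθ); lever angle φ = atan2(r sinθ, d + r cosθ).
Differentiating tanφ: φ̇ = rω(d cosθ + r)/(d² + r² + 2dr cosθ).
d² + r² + 2dr cosθ = |CA|² = 0.00863914 m²;  d cosθ + r = +0.012226 m.
|ω_lever| = |0.0548·15.08·+0.012226| / 0.00863914 = 1.1694 rad/s.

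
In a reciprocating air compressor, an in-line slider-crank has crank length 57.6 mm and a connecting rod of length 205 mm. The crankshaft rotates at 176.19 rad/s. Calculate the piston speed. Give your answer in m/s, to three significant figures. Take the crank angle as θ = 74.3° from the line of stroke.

10.5

ω = 176.2 rad/s
For an in-line slider-crank, x = r cosθ + √(L² − r² sin²θ), so v = −rω sinθ·[1 + r cosθ/√(L² − r² sin²θ)].
With r = 0.0576 m, L = 0.205 m, θ = 74.3°: √(L² − r² sin²θ) = 0.19736 m.
v = −0.0576·176.2·0.96269·[1 + 0.0576·0.27060/0.19736] = -10.542 m/s.
|v| = 10.542 m/s.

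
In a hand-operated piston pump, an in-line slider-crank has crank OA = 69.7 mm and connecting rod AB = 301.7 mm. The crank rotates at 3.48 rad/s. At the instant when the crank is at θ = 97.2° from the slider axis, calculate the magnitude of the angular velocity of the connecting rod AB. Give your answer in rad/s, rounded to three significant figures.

ω = 3.48 rad/s
The rod makes angle φ with the slider axis where L sinφ = r sinθ; differentiating, L cosφ·φ̇ = r ω cosθ.
L cosφ = √(L² − r² sin²θ) = 0.29367 m.
|ω_rod| = r ω |cosθ| / √(L² − r² sin²θ) = 0.0697·3.48·0.12533/0.29367 = 0.10352 rad/s.

0.104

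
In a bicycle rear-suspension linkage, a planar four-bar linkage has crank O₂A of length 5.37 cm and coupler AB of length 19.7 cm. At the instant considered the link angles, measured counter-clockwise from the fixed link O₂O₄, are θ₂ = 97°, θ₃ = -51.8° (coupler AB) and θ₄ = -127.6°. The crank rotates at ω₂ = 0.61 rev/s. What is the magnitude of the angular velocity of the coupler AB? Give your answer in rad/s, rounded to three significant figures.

0.757

ω₂ = 3.833 rad/s (from 0.61 rev/s).
Differentiating the loop-closure r₂e^{iθ₂}+r₃e^{iθ₃}=r₁+r₄e^{iθ₄} gives r₂ω₂e^{iθ₂}+r₃ω₃e^{iθ₃}=r₄ω₄e^{iθ₄}.
Eliminating the other unknown: ω₃ = r₂ω₂ sin(θ₄−θ₂) / [r₃ sin(θ₃−θ₄)].
Numerator sine = +0.70215; denominator sine = +0.96945.
Result = 0.0537·3.833·(+0.70215) / (0.197·(+0.96945)) = +0.7567 rad/s; magnitude 0.7567 rad/s.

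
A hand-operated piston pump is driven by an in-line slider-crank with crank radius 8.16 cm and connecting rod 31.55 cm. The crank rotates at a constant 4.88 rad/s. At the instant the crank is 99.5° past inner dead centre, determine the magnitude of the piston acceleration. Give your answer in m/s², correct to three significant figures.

ω = 4.88 rad/s
x(θ) = r cosθ + √(L² − r² sin²θ); with ω constant, a = ω²·d²x/dθ².
d²x/dθ² = −r cosθ − r²(cos2θ)/√u − r⁴ sin²2θ/(4u^{3/2}),  u = L² − r² sin²θ = 0.0930631 m².
Substituting r = 0.0816 m, L = 0.3155 m, θ = 99.5°: d²x/dθ² = +0.034064 m.
a = ω²·d²x/dθ² = (4.88)²·(+0.034064) = +0.81122 m/s²;  |a| = 0.81122 m/s².

0.811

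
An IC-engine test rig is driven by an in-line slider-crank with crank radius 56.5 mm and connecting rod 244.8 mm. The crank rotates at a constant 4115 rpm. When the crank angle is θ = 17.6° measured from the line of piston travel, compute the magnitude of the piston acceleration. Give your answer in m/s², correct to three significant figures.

12000

ω = 2π·4115/60 = 430.9 rad/s
x(θ) = r cosθ + √(L² − r² sin²θ); with ω constant, a = ω²·d²x/dθ².
d²x/dθ² = −r cosθ − r²(cos2θ)/√u − r⁴ sin²2θ/(4u^{3/2}),  u = L² − r² sin²θ = 0.0596352 m².
Substituting r = 0.0565 m, L = 0.2448 m, θ = 17.6°: d²x/dθ² = -0.064595 m.
a = ω²·d²x/dθ² = (430.9)²·(-0.064595) = -11995 m/s²;  |a| = 11995 m/s².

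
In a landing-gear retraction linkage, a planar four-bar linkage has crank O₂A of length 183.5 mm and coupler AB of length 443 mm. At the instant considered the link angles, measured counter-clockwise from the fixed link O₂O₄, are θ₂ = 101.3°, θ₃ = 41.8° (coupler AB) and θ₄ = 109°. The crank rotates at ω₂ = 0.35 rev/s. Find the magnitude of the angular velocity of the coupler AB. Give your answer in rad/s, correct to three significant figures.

ω₂ = 2.199 rad/s (from 0.35 rev/s).
Differentiating the loop-closure r₂e^{iθ₂}+r₃e^{iθ₃}=r₁+r₄e^{iθ₄} gives r₂ω₂e^{iθ₂}+r₃ω₃e^{iθ₃}=r₄ω₄e^{iθ₄}.
Eliminating the other unknown: ω₃ = r₂ω₂ sin(θ₄−θ₂) / [r₃ sin(θ₃−θ₄)].
Numerator sine = +0.13399; denominator sine = -0.92186.
Result = 0.1835·2.199·(+0.13399) / (0.443·(-0.92186)) = -0.1324 rad/s; magnitude 0.1324 rad/s.

0.132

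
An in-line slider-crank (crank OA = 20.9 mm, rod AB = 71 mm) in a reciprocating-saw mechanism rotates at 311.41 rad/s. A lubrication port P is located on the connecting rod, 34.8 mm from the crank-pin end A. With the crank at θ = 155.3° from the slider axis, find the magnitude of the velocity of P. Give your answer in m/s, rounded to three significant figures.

ω = 311.4 rad/s.  Crank-pin speed |V_A| = rω = 6.5085 m/s, perpendicular to OA.
Rod angle: sinφ = −(r/L) sinθ ⇒ φ = -7.066°; ω_rod = −rω cosθ/√(L²−r²sin²θ) = +83.919 rad/s.
V_P = V_A + ω_rod × AP, with AP = 0.0348 m along the rod.
Components: V_Px = −rω sinθ − a·ω_rod·sinφ = -2.3605 m/s;  V_Py = rω cosθ + a·ω_rod·cosφ = -3.0148 m/s.
|V_P| = √(V_Px² + V_Py²) = 3.8289 m/s.

3.83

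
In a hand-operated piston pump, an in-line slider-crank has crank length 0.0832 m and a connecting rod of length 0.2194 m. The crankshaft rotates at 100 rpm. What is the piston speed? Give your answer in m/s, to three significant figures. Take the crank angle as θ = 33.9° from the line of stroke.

ω = 2π·100/60 = 10.47 rad/s
For an in-line slider-crank, x = r cosθ + √(L² − r² sin²θ), so v = −rω sinθ·[1 + r cosθ/√(L² − r² sin²θ)].
With r = 0.0832 m, L = 0.2194 m, θ = 33.9°: √(L² − r² sin²θ) = 0.21444 m.
v = −0.0832·10.47·0.55775·[1 + 0.0832·0.83001/0.21444] = -0.64244 m/s.
|v| = 0.64244 m/s.

0.642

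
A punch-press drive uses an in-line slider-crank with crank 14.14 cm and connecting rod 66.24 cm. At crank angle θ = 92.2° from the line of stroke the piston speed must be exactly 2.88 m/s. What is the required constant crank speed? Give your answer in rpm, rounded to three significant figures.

For an in-line slider-crank, |v_piston| = rω|sinθ|·[1 + r cosθ/√(L² − r² sin²θ)].
With r = 0.1414 m, L = 0.6624 m, θ = 92.2°: the bracketed kinematic factor |dx/dθ| = 0.14011 m.
ω = v/|dx/dθ| = 2.88/0.14011 = 20.555 rad/s.
N = 60ω/(2π) = 196.29 rpm.

196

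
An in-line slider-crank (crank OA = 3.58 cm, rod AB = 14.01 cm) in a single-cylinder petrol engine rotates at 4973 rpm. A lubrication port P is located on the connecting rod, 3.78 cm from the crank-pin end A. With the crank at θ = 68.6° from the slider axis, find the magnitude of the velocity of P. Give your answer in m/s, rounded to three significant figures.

18.5

ω = 520.8 rad/s.  Crank-pin speed |V_A| = rω = 18.644 m/s, perpendicular to OA.
Rod angle: sinφ = −(r/L) sinθ ⇒ φ = -13.763°; ω_rod = −rω cosθ/√(L²−r²sin²θ) = -49.991 rad/s.
V_P = V_A + ω_rod × AP, with AP = 0.0378 m along the rod.
Components: V_Px = −rω sinθ − a·ω_rod·sinφ = -17.808 m/s;  V_Py = rω cosθ + a·ω_rod·cosφ = +4.9672 m/s.
|V_P| = √(V_Px² + V_Py²) = 18.488 m/s.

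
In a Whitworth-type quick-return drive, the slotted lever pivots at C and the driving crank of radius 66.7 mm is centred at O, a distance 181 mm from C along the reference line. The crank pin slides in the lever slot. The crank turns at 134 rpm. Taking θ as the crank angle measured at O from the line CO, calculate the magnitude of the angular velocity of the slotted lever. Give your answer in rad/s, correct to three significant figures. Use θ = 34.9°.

ω = 14.03 rad/s (from 134 rpm).
Crank pin A relative to C: A = (d + r cosθ, r sinθ); lever angle φ = atan2(r sinθ, d + r cosθ).
Differentiating tanφ: φ̇ = rω(d cosθ + r)/(d² + r² + 2dr cosθ).
d² + r² + 2dr cosθ = |CA|² = 0.0570128 m²;  d cosθ + r = +0.21515 m.
|ω_lever| = |0.0667·14.03·+0.21515| / 0.0570128 = 3.532 rad/s.

3.53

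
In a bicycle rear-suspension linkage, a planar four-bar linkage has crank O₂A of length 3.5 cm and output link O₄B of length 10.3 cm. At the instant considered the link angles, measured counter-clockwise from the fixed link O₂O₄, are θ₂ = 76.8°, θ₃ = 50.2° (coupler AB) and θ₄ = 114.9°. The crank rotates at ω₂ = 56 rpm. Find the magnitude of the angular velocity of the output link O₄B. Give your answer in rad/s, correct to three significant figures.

0.987

ω₂ = 5.864 rad/s (from 56 rpm).
Differentiating the loop-closure r₂e^{iθ₂}+r₃e^{iθ₃}=r₁+r₄e^{iθ₄} gives r₂ω₂e^{iθ₂}+r₃ω₃e^{iθ₃}=r₄ω₄e^{iθ₄}.
Eliminating the other unknown: ω₄ = r₂ω₂ sin(θ₂−θ₃) / [r₄ sin(θ₄−θ₃)].
Numerator sine = +0.44776; denominator sine = +0.90408.
Result = 0.035·5.864·(+0.44776) / (0.103·(+0.90408)) = +0.98692 rad/s; magnitude 0.98692 rad/s.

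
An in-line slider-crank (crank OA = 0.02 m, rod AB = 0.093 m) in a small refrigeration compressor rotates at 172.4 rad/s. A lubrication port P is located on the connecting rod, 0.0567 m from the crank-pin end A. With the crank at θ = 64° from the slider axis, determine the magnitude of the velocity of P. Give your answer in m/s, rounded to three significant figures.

ω = 172.4 rad/s.  Crank-pin speed |V_A| = rω = 3.448 m/s, perpendicular to OA.
Rod angle: sinφ = −(r/L) sinθ ⇒ φ = -11.145°; ω_rod = −rω cosθ/√(L²−r²sin²θ) = -16.565 rad/s.
V_P = V_A + ω_rod × AP, with AP = 0.0567 m along the rod.
Components: V_Px = −rω sinθ − a·ω_rod·sinφ = -3.2806 m/s;  V_Py = rω cosθ + a·ω_rod·cosφ = +0.58997 m/s.
|V_P| = √(V_Px² + V_Py²) = 3.3332 m/s.

3.33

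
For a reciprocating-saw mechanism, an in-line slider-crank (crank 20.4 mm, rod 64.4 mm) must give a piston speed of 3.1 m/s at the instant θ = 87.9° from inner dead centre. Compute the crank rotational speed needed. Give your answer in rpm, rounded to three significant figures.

For an in-line slider-crank, |v_piston| = rω|sinθ|·[1 + r cosθ/√(L² − r² sin²θ)].
With r = 0.0204 m, L = 0.0644 m, θ = 87.9°: the bracketed kinematic factor |dx/dθ| = 0.020636 m.
ω = v/|dx/dθ| = 3.1/0.020636 = 150.22 rad/s.
N = 60ω/(2π) = 1434.5 rpm.

1430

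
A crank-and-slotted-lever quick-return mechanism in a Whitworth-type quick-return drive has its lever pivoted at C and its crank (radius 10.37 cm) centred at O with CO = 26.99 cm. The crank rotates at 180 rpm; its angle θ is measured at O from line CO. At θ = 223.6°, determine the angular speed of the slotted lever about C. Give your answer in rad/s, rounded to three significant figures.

4.16

ω = 18.85 rad/s (from 180 rpm).
Crank pin A relative to C: A = (d + r cosθ, r sinθ); lever angle φ = atan2(r sinθ, d + r cosθ).
Differentiating tanφ: φ̇ = rω(d cosθ + r)/(d² + r² + 2dr cosθ).
d² + r² + 2dr cosθ = |CA|² = 0.0430625 m²;  d cosθ + r = -0.091754 m.
|ω_lever| = |0.1037·18.85·-0.091754| / 0.0430625 = 4.1649 rad/s.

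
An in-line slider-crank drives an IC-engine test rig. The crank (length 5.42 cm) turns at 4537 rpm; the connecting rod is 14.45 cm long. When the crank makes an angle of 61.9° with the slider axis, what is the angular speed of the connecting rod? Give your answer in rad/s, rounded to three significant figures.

ω = 475.1 rad/s (converted from 4537 rpm).
The rod makes angle φ with the slider axis where L sinφ = r sinθ; differentiating, L cosφ·φ̇ = r ω cosθ.
L cosφ = √(L² − r² sin²θ) = 0.13636 m.
|ω_rod| = r ω |cosθ| / √(L² − r² sin²θ) = 0.0542·475.1·0.47101/0.13636 = 88.948 rad/s.

88.9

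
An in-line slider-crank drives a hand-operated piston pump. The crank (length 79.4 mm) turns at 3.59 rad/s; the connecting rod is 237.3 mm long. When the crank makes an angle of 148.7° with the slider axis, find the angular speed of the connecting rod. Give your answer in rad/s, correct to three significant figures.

1.04

ω = 3.59 rad/s
The rod makes angle φ with the slider axis where L sinφ = r sinθ; differentiating, L cosφ·φ̇ = r ω cosθ.
L cosφ = √(L² − r² sin²θ) = 0.23369 m.
|ω_rod| = r ω |cosθ| / √(L² − r² sin²θ) = 0.0794·3.59·0.85446/0.23369 = 1.0422 rad/s.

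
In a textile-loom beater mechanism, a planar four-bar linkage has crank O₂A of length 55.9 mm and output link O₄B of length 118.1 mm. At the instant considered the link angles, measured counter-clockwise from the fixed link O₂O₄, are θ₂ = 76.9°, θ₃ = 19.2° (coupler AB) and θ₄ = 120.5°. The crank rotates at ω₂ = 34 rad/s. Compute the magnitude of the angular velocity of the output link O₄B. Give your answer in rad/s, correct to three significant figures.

ω₂ = 34 rad/s
Differentiating the loop-closure r₂e^{iθ₂}+r₃e^{iθ₃}=r₁+r₄e^{iθ₄} gives r₂ω₂e^{iθ₂}+r₃ω₃e^{iθ₃}=r₄ω₄e^{iθ₄}.
Eliminating the other unknown: ω₄ = r₂ω₂ sin(θ₂−θ₃) / [r₄ sin(θ₄−θ₃)].
Numerator sine = +0.84526; denominator sine = +0.98061.
Result = 0.0559·34·(+0.84526) / (0.1181·(+0.98061)) = +13.872 rad/s; magnitude 13.872 rad/s.

13.9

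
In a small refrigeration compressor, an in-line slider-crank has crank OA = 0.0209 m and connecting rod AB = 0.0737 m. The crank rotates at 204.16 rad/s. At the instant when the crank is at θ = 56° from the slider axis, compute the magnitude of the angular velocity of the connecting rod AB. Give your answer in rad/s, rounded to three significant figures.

33.3

ω = 204.2 rad/s
The rod makes angle φ with the slider axis where L sinφ = r sinθ; differentiating, L cosφ·φ̇ = r ω cosθ.
L cosφ = √(L² − r² sin²θ) = 0.071634 m.
|ω_rod| = r ω |cosθ| / √(L² − r² sin²θ) = 0.0209·204.2·0.55919/0.071634 = 33.309 rad/s.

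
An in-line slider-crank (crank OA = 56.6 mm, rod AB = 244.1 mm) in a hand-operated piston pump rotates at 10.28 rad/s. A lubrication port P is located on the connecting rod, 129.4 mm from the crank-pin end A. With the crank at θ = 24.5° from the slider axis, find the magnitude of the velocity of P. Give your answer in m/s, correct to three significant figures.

0.366

ω = 10.28 rad/s.  Crank-pin speed |V_A| = rω = 0.58185 m/s, perpendicular to OA.
Rod angle: sinφ = −(r/L) sinθ ⇒ φ = -5.518°; ω_rod = −rω cosθ/√(L²−r²sin²θ) = -2.1791 rad/s.
V_P = V_A + ω_rod × AP, with AP = 0.1294 m along the rod.
Components: V_Px = −rω sinθ − a·ω_rod·sinφ = -0.2684 m/s;  V_Py = rω cosθ + a·ω_rod·cosφ = +0.24879 m/s.
|V_P| = √(V_Px² + V_Py²) = 0.36597 m/s.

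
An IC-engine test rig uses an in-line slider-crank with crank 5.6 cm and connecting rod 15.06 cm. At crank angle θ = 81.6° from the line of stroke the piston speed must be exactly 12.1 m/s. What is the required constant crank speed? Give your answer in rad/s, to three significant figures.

206

For an in-line slider-crank, |v_piston| = rω|sinθ|·[1 + r cosθ/√(L² − r² sin²θ)].
With r = 0.056 m, L = 0.1506 m, θ = 81.6°: the bracketed kinematic factor |dx/dθ| = 0.058635 m.
ω = v/|dx/dθ| = 12.1/0.058635 = 206.36 rad/s.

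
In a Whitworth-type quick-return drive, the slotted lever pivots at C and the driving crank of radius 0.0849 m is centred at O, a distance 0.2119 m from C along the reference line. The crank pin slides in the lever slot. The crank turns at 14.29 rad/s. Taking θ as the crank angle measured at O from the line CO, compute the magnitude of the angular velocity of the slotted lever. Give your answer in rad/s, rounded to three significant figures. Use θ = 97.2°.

1.49

ω = 14.29 rad/s
Crank pin A relative to C: A = (d + r cosθ, r sinθ); lever angle φ = atan2(r sinθ, d + r cosθ).
Differentiating tanφ: φ̇ = rω(d cosθ + r)/(d² + r² + 2dr cosθ).
d² + r² + 2dr cosθ = |CA|² = 0.0476001 m²;  d cosθ + r = +0.058342 m.
|ω_lever| = |0.0849·14.29·+0.058342| / 0.0476001 = 1.487 rad/s.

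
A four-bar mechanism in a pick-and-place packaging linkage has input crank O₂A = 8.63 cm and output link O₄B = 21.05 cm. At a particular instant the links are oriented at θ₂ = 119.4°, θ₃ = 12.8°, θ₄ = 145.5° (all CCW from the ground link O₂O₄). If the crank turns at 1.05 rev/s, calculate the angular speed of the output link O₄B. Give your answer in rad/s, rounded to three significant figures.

3.53

ω₂ = 6.597 rad/s (from 1.05 rev/s).
Differentiating the loop-closure r₂e^{iθ₂}+r₃e^{iθ₃}=r₁+r₄e^{iθ₄} gives r₂ω₂e^{iθ₂}+r₃ω₃e^{iθ₃}=r₄ω₄e^{iθ₄}.
Eliminating the other unknown: ω₄ = r₂ω₂ sin(θ₂−θ₃) / [r₄ sin(θ₄−θ₃)].
Numerator sine = +0.95832; denominator sine = +0.73491.
Result = 0.0863·6.597·(+0.95832) / (0.2105·(+0.73491)) = +3.527 rad/s; magnitude 3.527 rad/s.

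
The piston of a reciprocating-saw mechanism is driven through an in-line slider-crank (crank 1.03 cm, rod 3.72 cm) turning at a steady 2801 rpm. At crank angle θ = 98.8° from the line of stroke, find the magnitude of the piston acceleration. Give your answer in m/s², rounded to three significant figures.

ω = 2π·2801/60 = 293.3 rad/s
x(θ) = r cosθ + √(L² − r² sin²θ); with ω constant, a = ω²·d²x/dθ².
d²x/dθ² = −r cosθ − r²(cos2θ)/√u − r⁴ sin²2θ/(4u^{3/2}),  u = L² − r² sin²θ = 0.00128023 m².
Substituting r = 0.0103 m, L = 0.0372 m, θ = 98.8°: d²x/dθ² = +0.0043964 m.
a = ω²·d²x/dθ² = (293.3)²·(+0.0043964) = +378.25 m/s²;  |a| = 378.25 m/s².

378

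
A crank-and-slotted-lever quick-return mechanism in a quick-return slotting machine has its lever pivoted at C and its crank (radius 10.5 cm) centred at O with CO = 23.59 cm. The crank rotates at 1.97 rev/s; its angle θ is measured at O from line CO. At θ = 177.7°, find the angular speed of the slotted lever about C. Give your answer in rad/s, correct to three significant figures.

ω = 12.38 rad/s (from 1.97 rev/s).
Crank pin A relative to C: A = (d + r cosθ, r sinθ); lever angle φ = atan2(r sinθ, d + r cosθ).
Differentiating tanφ: φ̇ = rω(d cosθ + r)/(d² + r² + 2dr cosθ).
d² + r² + 2dr cosθ = |CA|² = 0.0171747 m²;  d cosθ + r = -0.13071 m.
|ω_lever| = |0.105·12.38·-0.13071| / 0.0171747 = 9.8913 rad/s.

9.89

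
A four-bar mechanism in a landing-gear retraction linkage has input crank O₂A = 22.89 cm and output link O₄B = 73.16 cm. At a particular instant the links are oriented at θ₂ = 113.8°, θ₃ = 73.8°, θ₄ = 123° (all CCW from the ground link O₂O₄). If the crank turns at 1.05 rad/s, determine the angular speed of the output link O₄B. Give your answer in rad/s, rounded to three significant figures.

ω₂ = 1.05 rad/s
Differentiating the loop-closure r₂e^{iθ₂}+r₃e^{iθ₃}=r₁+r₄e^{iθ₄} gives r₂ω₂e^{iθ₂}+r₃ω₃e^{iθ₃}=r₄ω₄e^{iθ₄}.
Eliminating the other unknown: ω₄ = r₂ω₂ sin(θ₂−θ₃) / [r₄ sin(θ₄−θ₃)].
Numerator sine = +0.64279; denominator sine = +0.75700.
Result = 0.2289·1.05·(+0.64279) / (0.7316·(+0.75700)) = +0.27896 rad/s; magnitude 0.27896 rad/s.

0.279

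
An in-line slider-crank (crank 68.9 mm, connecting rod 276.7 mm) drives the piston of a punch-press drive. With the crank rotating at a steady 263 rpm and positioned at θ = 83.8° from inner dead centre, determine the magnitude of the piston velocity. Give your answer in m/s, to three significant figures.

1.94

ω = 2π·263/60 = 27.54 rad/s
For an in-line slider-crank, x = r cosθ + √(L² − r² sin²θ), so v = −rω sinθ·[1 + r cosθ/√(L² − r² sin²θ)].
With r = 0.0689 m, L = 0.2767 m, θ = 83.8°: √(L² − r² sin²θ) = 0.26809 m.
v = −0.0689·27.54·0.99415·[1 + 0.0689·0.10800/0.26809] = -1.9389 m/s.
|v| = 1.9389 m/s.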